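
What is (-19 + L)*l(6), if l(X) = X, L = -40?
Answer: -354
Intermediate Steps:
(-19 + L)*l(6) = (-19 - 40)*6 = -59*6 = -354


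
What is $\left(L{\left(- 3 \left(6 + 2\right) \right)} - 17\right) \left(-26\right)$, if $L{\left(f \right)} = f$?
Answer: $1066$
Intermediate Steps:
$\left(L{\left(- 3 \left(6 + 2\right) \right)} - 17\right) \left(-26\right) = \left(- 3 \left(6 + 2\right) - 17\right) \left(-26\right) = \left(\left(-3\right) 8 - 17\right) \left(-26\right) = \left(-24 - 17\right) \left(-26\right) = \left(-41\right) \left(-26\right) = 1066$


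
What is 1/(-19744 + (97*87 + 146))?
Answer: -1/11159 ≈ -8.9614e-5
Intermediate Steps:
1/(-19744 + (97*87 + 146)) = 1/(-19744 + (8439 + 146)) = 1/(-19744 + 8585) = 1/(-11159) = -1/11159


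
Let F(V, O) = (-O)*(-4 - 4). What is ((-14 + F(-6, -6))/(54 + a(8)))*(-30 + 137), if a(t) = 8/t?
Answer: -6634/55 ≈ -120.62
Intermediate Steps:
F(V, O) = 8*O (F(V, O) = -O*(-8) = 8*O)
((-14 + F(-6, -6))/(54 + a(8)))*(-30 + 137) = ((-14 + 8*(-6))/(54 + 8/8))*(-30 + 137) = ((-14 - 48)/(54 + 8*(1/8)))*107 = -62/(54 + 1)*107 = -62/55*107 = -6634/55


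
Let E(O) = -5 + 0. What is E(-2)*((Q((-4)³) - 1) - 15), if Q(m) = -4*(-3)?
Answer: 20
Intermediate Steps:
Q(m) = 12
E(O) = -5
E(-2)*((Q((-4)³) - 1) - 15) = -5*((12 - 1) - 15) = -5*(11 - 15) = -5*(-4) = 20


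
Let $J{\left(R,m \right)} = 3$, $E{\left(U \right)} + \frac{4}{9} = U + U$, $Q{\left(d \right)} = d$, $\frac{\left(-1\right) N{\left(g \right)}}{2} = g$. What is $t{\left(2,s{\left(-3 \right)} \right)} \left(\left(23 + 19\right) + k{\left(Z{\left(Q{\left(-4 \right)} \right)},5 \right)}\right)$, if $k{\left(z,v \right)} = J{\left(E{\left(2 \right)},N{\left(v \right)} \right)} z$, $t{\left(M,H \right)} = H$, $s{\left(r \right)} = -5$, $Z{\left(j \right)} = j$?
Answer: $-150$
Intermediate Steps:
$N{\left(g \right)} = - 2 g$
$E{\left(U \right)} = - \frac{4}{9} + 2 U$ ($E{\left(U \right)} = - \frac{4}{9} + \left(U + U\right) = - \frac{4}{9} + 2 U$)
$k{\left(z,v \right)} = 3 z$
$t{\left(2,s{\left(-3 \right)} \right)} \left(\left(23 + 19\right) + k{\left(Z{\left(Q{\left(-4 \right)} \right)},5 \right)}\right) = - 5 \left(\left(23 + 19\right) + 3 \left(-4\right)\right) = - 5 \left(42 - 12\right) = \left(-5\right) 30 = -150$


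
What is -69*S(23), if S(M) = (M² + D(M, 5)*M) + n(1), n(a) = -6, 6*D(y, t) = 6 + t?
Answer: -77993/2 ≈ -38997.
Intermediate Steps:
D(y, t) = 1 + t/6 (D(y, t) = (6 + t)/6 = 1 + t/6)
S(M) = -6 + M² + 11*M/6 (S(M) = (M² + (1 + (⅙)*5)*M) - 6 = (M² + (1 + ⅚)*M) - 6 = (M² + 11*M/6) - 6 = -6 + M² + 11*M/6)
-69*S(23) = -69*(-6 + 23² + (11/6)*23) = -69*(-6 + 529 + 253/6) = -69*3391/6 = -77993/2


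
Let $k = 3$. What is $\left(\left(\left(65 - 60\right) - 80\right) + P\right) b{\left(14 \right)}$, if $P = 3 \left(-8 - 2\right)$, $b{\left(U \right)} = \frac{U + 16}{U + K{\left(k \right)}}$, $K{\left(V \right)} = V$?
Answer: $- \frac{3150}{17} \approx -185.29$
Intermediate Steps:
$b{\left(U \right)} = \frac{16 + U}{3 + U}$ ($b{\left(U \right)} = \frac{U + 16}{U + 3} = \frac{16 + U}{3 + U}$)
$P = -30$ ($P = 3 \left(-10\right) = -30$)
$\left(\left(\left(65 - 60\right) - 80\right) + P\right) b{\left(14 \right)} = \left(\left(\left(65 - 60\right) - 80\right) - 30\right) \frac{16 + 14}{3 + 14} = \left(\left(5 - 80\right) - 30\right) \frac{1}{17} \cdot 30 = \left(-75 - 30\right) \frac{1}{17} \cdot 30 = \left(-105\right) \frac{30}{17} = - \frac{3150}{17}$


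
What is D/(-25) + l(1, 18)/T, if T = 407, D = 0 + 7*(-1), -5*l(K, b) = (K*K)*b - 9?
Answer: 2804/10175 ≈ 0.27558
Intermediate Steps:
l(K, b) = 9/5 - b*K²/5 (l(K, b) = -((K*K)*b - 9)/5 = -(K²*b - 9)/5 = -(b*K² - 9)/5 = -(-9 + b*K²)/5 = 9/5 - b*K²/5)
D = -7 (D = 0 - 7 = -7)
D/(-25) + l(1, 18)/T = -7/(-25) + (9/5 - ⅕*18*1²)/407 = -7*(-1/25) + (9/5 - ⅕*18*1)*(1/407) = 7/25 + (9/5 - 18/5)*(1/407) = 7/25 - 9/5*1/407 = 7/25 - 9/2035 = 2804/10175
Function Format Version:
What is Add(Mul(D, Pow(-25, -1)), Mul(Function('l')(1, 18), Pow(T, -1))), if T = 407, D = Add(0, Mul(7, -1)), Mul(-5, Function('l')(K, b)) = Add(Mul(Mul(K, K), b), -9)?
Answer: Rational(2804, 10175) ≈ 0.27558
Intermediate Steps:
Function('l')(K, b) = Add(Rational(9, 5), Mul(Rational(-1, 5), b, Pow(K, 2))) (Function('l')(K, b) = Mul(Rational(-1, 5), Add(Mul(Mul(K, K), b), -9)) = Mul(Rational(-1, 5), Add(Mul(Pow(K, 2), b), -9)) = Mul(Rational(-1, 5), Add(Mul(b, Pow(K, 2)), -9)) = Mul(Rational(-1, 5), Add(-9, Mul(b, Pow(K, 2)))) = Add(Rational(9, 5), Mul(Rational(-1, 5), b, Pow(K, 2))))
D = -7 (D = Add(0, -7) = -7)
Add(Mul(D, Pow(-25, -1)), Mul(Function('l')(1, 18), Pow(T, -1))) = Add(Mul(-7, Pow(-25, -1)), Mul(Add(Rational(9, 5), Mul(Rational(-1, 5), 18, Pow(1, 2))), Pow(407, -1))) = Add(Mul(-7, Rational(-1, 25)), Mul(Add(Rational(9, 5), Mul(Rational(-1, 5), 18, 1)), Rational(1, 407))) = Add(Rational(7, 25), Mul(Add(Rational(9, 5), Rational(-18, 5)), Rational(1, 407))) = Add(Rational(7, 25), Mul(Rational(-9, 5), Rational(1, 407))) = Add(Rational(7, 25), Rational(-9, 2035)) = Rational(2804, 10175)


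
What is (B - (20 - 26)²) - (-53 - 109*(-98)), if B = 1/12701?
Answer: -135456164/12701 ≈ -10665.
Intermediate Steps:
B = 1/12701 ≈ 7.8734e-5
(B - (20 - 26)²) - (-53 - 109*(-98)) = (1/12701 - (20 - 26)²) - (-53 - 109*(-98)) = (1/12701 - 1*(-6)²) - (-53 + 10682) = (1/12701 - 1*36) - 1*10629 = (1/12701 - 36) - 10629 = -457235/12701 - 10629 = -135456164/12701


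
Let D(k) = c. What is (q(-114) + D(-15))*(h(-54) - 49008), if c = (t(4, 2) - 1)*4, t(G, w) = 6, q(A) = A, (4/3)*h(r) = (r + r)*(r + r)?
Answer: 3784440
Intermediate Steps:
h(r) = 3*r² (h(r) = 3*((r + r)*(r + r))/4 = 3*((2*r)*(2*r))/4 = 3*(4*r²)/4 = 3*r²)
c = 20 (c = (6 - 1)*4 = 5*4 = 20)
D(k) = 20
(q(-114) + D(-15))*(h(-54) - 49008) = (-114 + 20)*(3*(-54)² - 49008) = -94*(3*2916 - 49008) = -94*(8748 - 49008) = -94*(-40260) = 3784440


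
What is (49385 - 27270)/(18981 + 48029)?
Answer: 4423/13402 ≈ 0.33003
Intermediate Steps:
(49385 - 27270)/(18981 + 48029) = 22115/67010 = 22115*(1/67010) = 4423/13402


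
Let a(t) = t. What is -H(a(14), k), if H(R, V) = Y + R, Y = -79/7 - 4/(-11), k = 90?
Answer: -237/77 ≈ -3.0779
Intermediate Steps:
Y = -841/77 (Y = -79*⅐ - 4*(-1/11) = -79/7 + 4/11 = -841/77 ≈ -10.922)
H(R, V) = -841/77 + R
-H(a(14), k) = -(-841/77 + 14) = -1*237/77 = -237/77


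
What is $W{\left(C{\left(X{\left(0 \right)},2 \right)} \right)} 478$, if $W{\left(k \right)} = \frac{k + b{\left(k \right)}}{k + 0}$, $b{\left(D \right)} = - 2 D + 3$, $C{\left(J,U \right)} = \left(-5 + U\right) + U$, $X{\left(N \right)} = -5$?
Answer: $-1912$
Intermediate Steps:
$C{\left(J,U \right)} = -5 + 2 U$
$b{\left(D \right)} = 3 - 2 D$
$W{\left(k \right)} = \frac{3 - k}{k}$ ($W{\left(k \right)} = \frac{k - \left(-3 + 2 k\right)}{k + 0} = \frac{3 - k}{k}$)
$W{\left(C{\left(X{\left(0 \right)},2 \right)} \right)} 478 = \frac{3 - \left(-5 + 2 \cdot 2\right)}{-5 + 2 \cdot 2} \cdot 478 = \frac{3 - \left(-5 + 4\right)}{-5 + 4} \cdot 478 = \frac{3 - -1}{-1} \cdot 478 = - (3 + 1) 478 = \left(-1\right) 4 \cdot 478 = \left(-4\right) 478 = -1912$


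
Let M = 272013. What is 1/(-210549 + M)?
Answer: 1/61464 ≈ 1.6270e-5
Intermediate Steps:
1/(-210549 + M) = 1/(-210549 + 272013) = 1/61464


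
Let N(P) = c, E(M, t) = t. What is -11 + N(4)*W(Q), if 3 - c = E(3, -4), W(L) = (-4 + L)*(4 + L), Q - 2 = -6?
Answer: -11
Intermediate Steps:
Q = -4 (Q = 2 - 6 = -4)
c = 7 (c = 3 - 1*(-4) = 3 + 4 = 7)
N(P) = 7
-11 + N(4)*W(Q) = -11 + 7*(-16 + (-4)²) = -11 + 7*(-16 + 16) = -11 + 7*0 = -11 + 0 = -11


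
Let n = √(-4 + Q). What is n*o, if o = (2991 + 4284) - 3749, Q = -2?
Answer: 3526*I*√6 ≈ 8636.9*I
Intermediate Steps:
n = I*√6 (n = √(-4 - 2) = √(-6) = I*√6 ≈ 2.4495*I)
o = 3526 (o = 7275 - 3749 = 3526)
n*o = (I*√6)*3526 = 3526*I*√6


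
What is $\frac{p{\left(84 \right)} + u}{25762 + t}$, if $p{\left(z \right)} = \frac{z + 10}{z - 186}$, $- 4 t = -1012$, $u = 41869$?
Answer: $\frac{2135272}{1326765} \approx 1.6094$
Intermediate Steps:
$t = 253$ ($t = \left(- \frac{1}{4}\right) \left(-1012\right) = 253$)
$p{\left(z \right)} = \frac{10 + z}{-186 + z}$
$\frac{p{\left(84 \right)} + u}{25762 + t} = \frac{\frac{10 + 84}{-186 + 84} + 41869}{25762 + 253} = \frac{\frac{1}{-102} \cdot 94 + 41869}{26015} = \left(\left(- \frac{1}{102}\right) 94 + 41869\right) \frac{1}{26015} = \left(- \frac{47}{51} + 41869\right) \frac{1}{26015} = \frac{2135272}{51} \cdot \frac{1}{26015} = \frac{2135272}{1326765}$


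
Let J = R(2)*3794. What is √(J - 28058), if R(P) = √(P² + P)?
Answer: √(-28058 + 3794*√6) ≈ 136.98*I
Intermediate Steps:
R(P) = √(P + P²)
J = 3794*√6 (J = √(2*(1 + 2))*3794 = √(2*3)*3794 = √6*3794 = 3794*√6 ≈ 9293.4)
√(J - 28058) = √(3794*√6 - 28058) = √(-28058 + 3794*√6)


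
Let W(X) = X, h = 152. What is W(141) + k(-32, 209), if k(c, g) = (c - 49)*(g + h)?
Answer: -29100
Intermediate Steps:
k(c, g) = (-49 + c)*(152 + g) (k(c, g) = (c - 49)*(g + 152) = (-49 + c)*(152 + g))
W(141) + k(-32, 209) = 141 + (-7448 - 49*209 + 152*(-32) - 32*209) = 141 + (-7448 - 10241 - 4864 - 6688) = 141 - 29241 = -29100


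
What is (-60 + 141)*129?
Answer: 10449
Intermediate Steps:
(-60 + 141)*129 = 81*129 = 10449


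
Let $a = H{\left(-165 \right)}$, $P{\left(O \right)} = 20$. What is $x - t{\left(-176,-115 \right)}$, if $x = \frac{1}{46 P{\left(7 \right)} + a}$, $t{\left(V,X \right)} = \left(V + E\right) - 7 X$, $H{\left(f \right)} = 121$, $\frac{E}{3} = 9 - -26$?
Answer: $- \frac{764093}{1041} \approx -734.0$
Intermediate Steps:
$E = 105$ ($E = 3 \left(9 - -26\right) = 3 \left(9 + 26\right) = 3 \cdot 35 = 105$)
$t{\left(V,X \right)} = 105 + V - 7 X$ ($t{\left(V,X \right)} = \left(V + 105\right) - 7 X = \left(105 + V\right) - 7 X = 105 + V - 7 X$)
$a = 121$
$x = \frac{1}{1041}$ ($x = \frac{1}{46 \cdot 20 + 121} = \frac{1}{920 + 121} = \frac{1}{1041} \approx 0.00096061$)
$x - t{\left(-176,-115 \right)} = \frac{1}{1041} - \left(105 - 176 - -805\right) = \frac{1}{1041} - \left(105 - 176 + 805\right) = \frac{1}{1041} - 734 = - \frac{764093}{1041}$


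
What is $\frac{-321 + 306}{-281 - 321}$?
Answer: $\frac{15}{602} \approx 0.024917$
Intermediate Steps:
$\frac{-321 + 306}{-281 - 321} = - \frac{15}{-602} = \left(-15\right) \left(- \frac{1}{602}\right) = \frac{15}{602}$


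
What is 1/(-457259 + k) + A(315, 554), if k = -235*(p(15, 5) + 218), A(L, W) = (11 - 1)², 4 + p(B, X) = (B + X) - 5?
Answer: 51107399/511074 ≈ 100.00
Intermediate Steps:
p(B, X) = -9 + B + X (p(B, X) = -4 + ((B + X) - 5) = -4 + (-5 + B + X) = -9 + B + X)
A(L, W) = 100 (A(L, W) = 10² = 100)
k = -53815 (k = -235*((-9 + 15 + 5) + 218) = -235*(11 + 218) = -235*229 = -53815)
1/(-457259 + k) + A(315, 554) = 1/(-457259 - 53815) + 100 = 1/(-511074) + 100 = -1/511074 + 100 = 51107399/511074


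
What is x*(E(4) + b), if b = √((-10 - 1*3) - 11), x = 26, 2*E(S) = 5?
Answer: 65 + 52*I*√6 ≈ 65.0 + 127.37*I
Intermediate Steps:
E(S) = 5/2 (E(S) = (½)*5 = 5/2)
b = 2*I*√6 (b = √((-10 - 3) - 11) = √(-13 - 11) = √(-24) = 2*I*√6 ≈ 4.899*I)
x*(E(4) + b) = 26*(5/2 + 2*I*√6) = 65 + 52*I*√6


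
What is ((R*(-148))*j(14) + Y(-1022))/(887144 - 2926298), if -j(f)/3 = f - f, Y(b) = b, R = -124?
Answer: 511/1019577 ≈ 0.00050119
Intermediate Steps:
j(f) = 0 (j(f) = -3*(f - f) = -3*0 = 0)
((R*(-148))*j(14) + Y(-1022))/(887144 - 2926298) = (-124*(-148)*0 - 1022)/(887144 - 2926298) = (18352*0 - 1022)/(-2039154) = (0 - 1022)*(-1/2039154) = -1022*(-1/2039154) = 511/1019577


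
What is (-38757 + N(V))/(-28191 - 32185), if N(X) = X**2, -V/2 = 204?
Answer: -127707/60376 ≈ -2.1152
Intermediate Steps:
V = -408 (V = -2*204 = -408)
(-38757 + N(V))/(-28191 - 32185) = (-38757 + (-408)**2)/(-28191 - 32185) = (-38757 + 166464)/(-60376) = 127707*(-1/60376) = -127707/60376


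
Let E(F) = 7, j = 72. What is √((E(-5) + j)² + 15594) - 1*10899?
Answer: -10899 + √21835 ≈ -10751.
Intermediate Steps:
√((E(-5) + j)² + 15594) - 1*10899 = √((7 + 72)² + 15594) - 1*10899 = √(79² + 15594) - 10899 = √(6241 + 15594) - 10899 = √21835 - 10899 = -10899 + √21835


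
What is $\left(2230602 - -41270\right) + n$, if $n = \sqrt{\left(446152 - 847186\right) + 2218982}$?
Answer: $2271872 + 2 \sqrt{454487} \approx 2.2732 \cdot 10^{6}$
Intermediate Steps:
$n = 2 \sqrt{454487}$ ($n = \sqrt{\left(446152 - 847186\right) + 2218982} = \sqrt{-401034 + 2218982} = \sqrt{1817948} = 2 \sqrt{454487} \approx 1348.3$)
$\left(2230602 - -41270\right) + n = \left(2230602 - -41270\right) + 2 \sqrt{454487} = \left(2230602 + 41270\right) + 2 \sqrt{454487} = 2271872 + 2 \sqrt{454487}$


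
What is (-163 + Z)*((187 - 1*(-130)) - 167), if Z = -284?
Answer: -67050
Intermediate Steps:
(-163 + Z)*((187 - 1*(-130)) - 167) = (-163 - 284)*((187 - 1*(-130)) - 167) = -447*((187 + 130) - 167) = -447*(317 - 167) = -447*150 = -67050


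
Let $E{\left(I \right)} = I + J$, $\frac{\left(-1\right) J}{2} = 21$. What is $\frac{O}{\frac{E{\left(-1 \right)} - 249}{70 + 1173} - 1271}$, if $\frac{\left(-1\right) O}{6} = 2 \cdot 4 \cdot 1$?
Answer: $\frac{19888}{526715} \approx 0.037759$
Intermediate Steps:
$J = -42$ ($J = \left(-2\right) 21 = -42$)
$E{\left(I \right)} = -42 + I$ ($E{\left(I \right)} = I - 42 = -42 + I$)
$O = -48$ ($O = - 6 \cdot 2 \cdot 4 \cdot 1 = - 6 \cdot 8 \cdot 1 = \left(-6\right) 8 = -48$)
$\frac{O}{\frac{E{\left(-1 \right)} - 249}{70 + 1173} - 1271} = \frac{1}{\frac{\left(-42 - 1\right) - 249}{70 + 1173} - 1271} \left(-48\right) = \frac{1}{\frac{-43 - 249}{1243} - 1271} \left(-48\right) = \frac{1}{\left(-292\right) \frac{1}{1243} - 1271} \left(-48\right) = \frac{1}{- \frac{292}{1243} - 1271} \left(-48\right) = \frac{1}{- \frac{1580145}{1243}} \left(-48\right) = \left(- \frac{1243}{1580145}\right) \left(-48\right) = \frac{19888}{526715}$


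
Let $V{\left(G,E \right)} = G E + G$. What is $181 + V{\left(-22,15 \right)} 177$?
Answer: $-62123$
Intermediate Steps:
$V{\left(G,E \right)} = G + E G$ ($V{\left(G,E \right)} = E G + G = G + E G$)
$181 + V{\left(-22,15 \right)} 177 = 181 + - 22 \left(1 + 15\right) 177 = 181 + \left(-22\right) 16 \cdot 177 = 181 - 62304 = -62123$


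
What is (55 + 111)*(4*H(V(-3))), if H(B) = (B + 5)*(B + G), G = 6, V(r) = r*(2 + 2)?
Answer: 27888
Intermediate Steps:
V(r) = 4*r (V(r) = r*4 = 4*r)
H(B) = (5 + B)*(6 + B) (H(B) = (B + 5)*(B + 6) = (5 + B)*(6 + B))
(55 + 111)*(4*H(V(-3))) = (55 + 111)*(4*(30 + (4*(-3))**2 + 11*(4*(-3)))) = 166*(4*(30 + (-12)**2 + 11*(-12))) = 166*(4*(30 + 144 - 132)) = 166*(4*42) = 166*168 = 27888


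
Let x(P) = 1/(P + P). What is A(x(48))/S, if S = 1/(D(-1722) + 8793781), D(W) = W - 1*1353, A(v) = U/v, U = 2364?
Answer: 1994997982464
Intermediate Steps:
x(P) = 1/(2*P)
A(v) = 2364/v
D(W) = -1353 + W (D(W) = W - 1353 = -1353 + W)
S = 1/8790706 (S = 1/((-1353 - 1722) + 8793781) = 1/(-3075 + 8793781) = 1/8790706 ≈ 1.1376e-7)
A(x(48))/S = (2364/(((½)/48)))/(1/8790706) = (2364/(((½)*(1/48))))*8790706 = (2364/(1/96))*8790706 = (2364*96)*8790706 = 226944*8790706 = 1994997982464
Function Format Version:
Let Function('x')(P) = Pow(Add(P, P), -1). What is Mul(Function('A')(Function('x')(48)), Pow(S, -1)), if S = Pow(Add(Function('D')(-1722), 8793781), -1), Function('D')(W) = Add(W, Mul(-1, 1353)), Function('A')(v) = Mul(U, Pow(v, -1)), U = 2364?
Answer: 1994997982464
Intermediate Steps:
Function('x')(P) = Mul(Rational(1, 2), Pow(P, -1)) (Function('x')(P) = Pow(Mul(2, P), -1) = Mul(Rational(1, 2), Pow(P, -1)))
Function('A')(v) = Mul(2364, Pow(v, -1))
Function('D')(W) = Add(-1353, W) (Function('D')(W) = Add(W, -1353) = Add(-1353, W))
S = Rational(1, 8790706) (S = Pow(Add(Add(-1353, -1722), 8793781), -1) = Pow(Add(-3075, 8793781), -1) = Pow(8790706, -1) = Rational(1, 8790706) ≈ 1.1376e-7)
Mul(Function('A')(Function('x')(48)), Pow(S, -1)) = Mul(Mul(2364, Pow(Mul(Rational(1, 2), Pow(48, -1)), -1)), Pow(Rational(1, 8790706), -1)) = Mul(Mul(2364, Pow(Mul(Rational(1, 2), Rational(1, 48)), -1)), 8790706) = Mul(Mul(2364, Pow(Rational(1, 96), -1)), 8790706) = Mul(Mul(2364, 96), 8790706) = Mul(226944, 8790706) = 1994997982464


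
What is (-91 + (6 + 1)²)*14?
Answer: -588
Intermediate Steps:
(-91 + (6 + 1)²)*14 = (-91 + 7²)*14 = (-91 + 49)*14 = -42*14 = -588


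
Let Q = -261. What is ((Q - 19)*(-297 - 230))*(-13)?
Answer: -1918280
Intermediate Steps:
((Q - 19)*(-297 - 230))*(-13) = ((-261 - 19)*(-297 - 230))*(-13) = -280*(-527)*(-13) = 147560*(-13) = -1918280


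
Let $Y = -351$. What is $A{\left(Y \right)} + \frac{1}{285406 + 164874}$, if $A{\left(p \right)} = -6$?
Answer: $- \frac{2701679}{450280} \approx -6.0$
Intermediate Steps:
$A{\left(Y \right)} + \frac{1}{285406 + 164874} = -6 + \frac{1}{285406 + 164874} = -6 + \frac{1}{450280} = - \frac{2701679}{450280}$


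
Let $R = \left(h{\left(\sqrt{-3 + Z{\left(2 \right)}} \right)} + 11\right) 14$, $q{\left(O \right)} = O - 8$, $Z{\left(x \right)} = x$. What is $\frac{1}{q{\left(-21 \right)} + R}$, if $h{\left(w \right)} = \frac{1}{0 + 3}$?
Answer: $\frac{3}{389} \approx 0.0077121$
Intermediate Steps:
$q{\left(O \right)} = -8 + O$
$h{\left(w \right)} = \frac{1}{3}$
$R = \frac{476}{3}$ ($R = \left(\frac{1}{3} + 11\right) 14 = \frac{34}{3} \cdot 14 = \frac{476}{3} \approx 158.67$)
$\frac{1}{q{\left(-21 \right)} + R} = \frac{1}{\left(-8 - 21\right) + \frac{476}{3}} = \frac{1}{-29 + \frac{476}{3}} = \frac{1}{\frac{389}{3}} = \frac{3}{389}$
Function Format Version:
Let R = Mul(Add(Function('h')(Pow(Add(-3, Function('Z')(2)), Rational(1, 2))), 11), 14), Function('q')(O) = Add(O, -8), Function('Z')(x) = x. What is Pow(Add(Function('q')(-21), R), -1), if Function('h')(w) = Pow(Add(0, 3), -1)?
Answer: Rational(3, 389) ≈ 0.0077121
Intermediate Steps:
Function('q')(O) = Add(-8, O)
Function('h')(w) = Rational(1, 3) (Function('h')(w) = Pow(3, -1) = Rational(1, 3))
R = Rational(476, 3) (R = Mul(Add(Rational(1, 3), 11), 14) = Mul(Rational(34, 3), 14) = Rational(476, 3) ≈ 158.67)
Pow(Add(Function('q')(-21), R), -1) = Pow(Add(Add(-8, -21), Rational(476, 3)), -1) = Pow(Add(-29, Rational(476, 3)), -1) = Pow(Rational(389, 3), -1) = Rational(3, 389)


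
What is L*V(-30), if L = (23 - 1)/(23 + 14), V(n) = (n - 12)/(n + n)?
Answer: 77/185 ≈ 0.41622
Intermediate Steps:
V(n) = (-12 + n)/(2*n) (V(n) = (-12 + n)/((2*n)) = (-12 + n)*(1/(2*n)) = (-12 + n)/(2*n))
L = 22/37 ≈ 0.59459
L*V(-30) = 22*((½)*(-12 - 30)/(-30))/37 = 22*((½)*(-1/30)*(-42))/37 = (22/37)*(7/10) = 77/185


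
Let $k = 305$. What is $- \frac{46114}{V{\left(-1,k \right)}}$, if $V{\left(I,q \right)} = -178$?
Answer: $\frac{23057}{89} \approx 259.07$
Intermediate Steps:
$- \frac{46114}{V{\left(-1,k \right)}} = - \frac{46114}{-178} = \left(-46114\right) \left(- \frac{1}{178}\right) = \frac{23057}{89}$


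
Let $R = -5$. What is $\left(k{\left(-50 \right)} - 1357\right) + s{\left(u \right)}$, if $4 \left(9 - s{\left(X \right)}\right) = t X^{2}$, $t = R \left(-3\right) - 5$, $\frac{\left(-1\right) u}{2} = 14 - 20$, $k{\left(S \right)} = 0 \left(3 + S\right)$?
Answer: $-1708$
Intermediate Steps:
$k{\left(S \right)} = 0$
$u = 12$ ($u = - 2 \left(14 - 20\right) = \left(-2\right) \left(-6\right) = 12$)
$t = 10$ ($t = \left(-5\right) \left(-3\right) - 5 = 15 - 5 = 10$)
$s{\left(X \right)} = 9 - \frac{5 X^{2}}{2}$ ($s{\left(X \right)} = 9 - \frac{10 X^{2}}{4} = 9 - \frac{5 X^{2}}{2}$)
$\left(k{\left(-50 \right)} - 1357\right) + s{\left(u \right)} = \left(0 - 1357\right) + \left(9 - \frac{5 \cdot 12^{2}}{2}\right) = -1357 + \left(9 - 360\right) = -1357 - 351 = -1708$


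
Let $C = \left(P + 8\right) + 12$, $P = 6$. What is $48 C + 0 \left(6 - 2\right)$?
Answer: $1248$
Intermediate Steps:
$C = 26$ ($C = \left(6 + 8\right) + 12 = 14 + 12 = 26$)
$48 C + 0 \left(6 - 2\right) = 48 \cdot 26 + 0 \left(6 - 2\right) = 1248 + 0 \cdot 4 = 1248 + 0 = 1248$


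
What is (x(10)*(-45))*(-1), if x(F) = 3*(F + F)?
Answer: 2700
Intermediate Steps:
x(F) = 6*F (x(F) = 3*(2*F) = 6*F)
(x(10)*(-45))*(-1) = ((6*10)*(-45))*(-1) = (60*(-45))*(-1) = -2700*(-1) = 2700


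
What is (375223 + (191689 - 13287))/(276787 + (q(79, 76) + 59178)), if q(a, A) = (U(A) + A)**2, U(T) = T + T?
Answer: 553625/387949 ≈ 1.4271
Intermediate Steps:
U(T) = 2*T
q(a, A) = 9*A**2 (q(a, A) = (2*A + A)**2 = (3*A)**2 = 9*A**2)
(375223 + (191689 - 13287))/(276787 + (q(79, 76) + 59178)) = (375223 + (191689 - 13287))/(276787 + (9*76**2 + 59178)) = (375223 + 178402)/(276787 + (9*5776 + 59178)) = 553625/(276787 + (51984 + 59178)) = 553625/(276787 + 111162) = 553625/387949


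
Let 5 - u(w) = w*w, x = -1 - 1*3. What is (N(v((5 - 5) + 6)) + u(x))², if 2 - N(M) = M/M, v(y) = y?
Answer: 100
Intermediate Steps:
x = -4 (x = -1 - 3 = -4)
u(w) = 5 - w² (u(w) = 5 - w*w = 5 - w²)
N(M) = 1 (N(M) = 2 - M/M = 2 - 1*1 = 2 - 1 = 1)
(N(v((5 - 5) + 6)) + u(x))² = (1 + (5 - 1*(-4)²))² = (1 + (5 - 1*16))² = (1 + (5 - 16))² = (1 - 11)² = (-10)² = 100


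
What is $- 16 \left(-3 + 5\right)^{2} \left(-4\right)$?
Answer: $256$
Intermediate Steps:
$- 16 \left(-3 + 5\right)^{2} \left(-4\right) = - 16 \cdot 2^{2} \left(-4\right) = \left(-16\right) 4 \left(-4\right) = \left(-64\right) \left(-4\right) = 256$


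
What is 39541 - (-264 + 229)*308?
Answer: 50321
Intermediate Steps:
39541 - (-264 + 229)*308 = 39541 - (-35)*308 = 39541 - 1*(-10780) = 39541 + 10780 = 50321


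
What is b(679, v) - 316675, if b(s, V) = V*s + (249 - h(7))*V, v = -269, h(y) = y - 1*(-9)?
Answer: -562003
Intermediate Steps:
h(y) = 9 + y (h(y) = y + 9 = 9 + y)
b(s, V) = 233*V + V*s (b(s, V) = V*s + (249 - (9 + 7))*V = V*s + (249 - 1*16)*V = V*s + (249 - 16)*V = V*s + 233*V = 233*V + V*s)
b(679, v) - 316675 = -269*(233 + 679) - 316675 = -269*912 - 316675 = -245328 - 316675 = -562003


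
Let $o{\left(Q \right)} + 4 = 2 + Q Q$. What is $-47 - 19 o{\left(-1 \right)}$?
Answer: $-28$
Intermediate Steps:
$o{\left(Q \right)} = -2 + Q^{2}$ ($o{\left(Q \right)} = -4 + \left(2 + Q Q\right) = -4 + \left(2 + Q^{2}\right) = -2 + Q^{2}$)
$-47 - 19 o{\left(-1 \right)} = -47 - 19 \left(-2 + \left(-1\right)^{2}\right) = -47 - 19 \left(-2 + 1\right) = -47 - -19 = -47 + 19 = -28$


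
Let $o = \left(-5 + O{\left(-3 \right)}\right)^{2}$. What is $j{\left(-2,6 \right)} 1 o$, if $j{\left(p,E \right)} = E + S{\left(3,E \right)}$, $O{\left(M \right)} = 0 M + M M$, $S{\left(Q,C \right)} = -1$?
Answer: $80$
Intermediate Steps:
$O{\left(M \right)} = M^{2}$ ($O{\left(M \right)} = 0 + M^{2} = M^{2}$)
$j{\left(p,E \right)} = -1 + E$ ($j{\left(p,E \right)} = E - 1 = -1 + E$)
$o = 16$ ($o = \left(-5 + \left(-3\right)^{2}\right)^{2} = \left(-5 + 9\right)^{2} = 4^{2} = 16$)
$j{\left(-2,6 \right)} 1 o = \left(-1 + 6\right) 1 \cdot 16 = 5 \cdot 1 \cdot 16 = 5 \cdot 16 = 80$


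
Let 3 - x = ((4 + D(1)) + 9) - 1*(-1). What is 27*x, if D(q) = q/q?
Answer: -324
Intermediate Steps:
D(q) = 1
x = -12 (x = 3 - (((4 + 1) + 9) - 1*(-1)) = 3 - ((5 + 9) + 1) = 3 - (14 + 1) = 3 - 1*15 = 3 - 15 = -12)
27*x = 27*(-12) = -324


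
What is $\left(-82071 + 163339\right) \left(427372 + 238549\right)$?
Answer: $54118067828$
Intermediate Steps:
$\left(-82071 + 163339\right) \left(427372 + 238549\right) = 81268 \cdot 665921 = 54118067828$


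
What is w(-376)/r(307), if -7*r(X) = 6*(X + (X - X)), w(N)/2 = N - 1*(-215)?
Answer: 1127/921 ≈ 1.2237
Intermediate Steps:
w(N) = 430 + 2*N (w(N) = 2*(N - 1*(-215)) = 2*(N + 215) = 2*(215 + N) = 430 + 2*N)
r(X) = -6*X/7 (r(X) = -6*(X + (X - X))/7 = -6*(X + 0)/7 = -6*X/7)
w(-376)/r(307) = (430 + 2*(-376))/((-6/7*307)) = (430 - 752)/(-1842/7) = -322*(-7/1842) = 1127/921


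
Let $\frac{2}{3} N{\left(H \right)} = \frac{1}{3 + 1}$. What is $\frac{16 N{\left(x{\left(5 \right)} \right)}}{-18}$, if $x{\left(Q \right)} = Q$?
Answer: $- \frac{1}{3} \approx -0.33333$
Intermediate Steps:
$N{\left(H \right)} = \frac{3}{8}$ ($N{\left(H \right)} = \frac{3}{2 \left(3 + 1\right)} = \frac{3}{2 \cdot 4} = \frac{3}{2} \cdot \frac{1}{4} = \frac{3}{8}$)
$\frac{16 N{\left(x{\left(5 \right)} \right)}}{-18} = \frac{16 \cdot \frac{3}{8}}{-18} = 6 \left(- \frac{1}{18}\right) = - \frac{1}{3}$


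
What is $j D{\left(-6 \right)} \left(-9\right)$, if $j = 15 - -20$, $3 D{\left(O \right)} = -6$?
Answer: $630$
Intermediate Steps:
$D{\left(O \right)} = -2$ ($D{\left(O \right)} = \frac{1}{3} \left(-6\right) = -2$)
$j = 35$ ($j = 15 + 20 = 35$)
$j D{\left(-6 \right)} \left(-9\right) = 35 \left(-2\right) \left(-9\right) = \left(-70\right) \left(-9\right) = 630$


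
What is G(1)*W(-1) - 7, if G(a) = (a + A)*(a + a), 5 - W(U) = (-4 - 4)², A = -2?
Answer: 111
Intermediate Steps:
W(U) = -59 (W(U) = 5 - (-4 - 4)² = 5 - 1*(-8)² = 5 - 1*64 = 5 - 64 = -59)
G(a) = 2*a*(-2 + a) (G(a) = (a - 2)*(a + a) = (-2 + a)*(2*a) = 2*a*(-2 + a))
G(1)*W(-1) - 7 = (2*1*(-2 + 1))*(-59) - 7 = (2*1*(-1))*(-59) - 7 = -2*(-59) - 7 = 118 - 7 = 111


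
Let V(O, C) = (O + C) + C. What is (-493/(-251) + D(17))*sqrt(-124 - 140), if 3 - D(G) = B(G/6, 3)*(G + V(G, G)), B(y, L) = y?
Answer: -282680*I*sqrt(66)/753 ≈ -3049.8*I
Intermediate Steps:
V(O, C) = O + 2*C (V(O, C) = (C + O) + C = O + 2*C)
D(G) = 3 - 2*G**2/3 (D(G) = 3 - G/6*(G + (G + 2*G)) = 3 - G*(1/6)*(G + 3*G) = 3 - G/6*4*G = 3 - 2*G**2/3)
(-493/(-251) + D(17))*sqrt(-124 - 140) = (-493/(-251) + (3 - 2/3*17**2))*sqrt(-124 - 140) = (-493*(-1/251) + (3 - 2/3*289))*sqrt(-264) = (493/251 + (3 - 578/3))*(2*I*sqrt(66)) = (493/251 - 569/3)*(2*I*sqrt(66)) = -282680*I*sqrt(66)/753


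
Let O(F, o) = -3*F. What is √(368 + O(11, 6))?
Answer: √335 ≈ 18.303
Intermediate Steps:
√(368 + O(11, 6)) = √(368 - 3*11) = √(368 - 33) = √335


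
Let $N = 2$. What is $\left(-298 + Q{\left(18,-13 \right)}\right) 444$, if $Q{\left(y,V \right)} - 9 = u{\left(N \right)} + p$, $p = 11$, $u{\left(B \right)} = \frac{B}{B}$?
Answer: $-122988$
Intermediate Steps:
$u{\left(B \right)} = 1$
$Q{\left(y,V \right)} = 21$ ($Q{\left(y,V \right)} = 9 + \left(1 + 11\right) = 9 + 12 = 21$)
$\left(-298 + Q{\left(18,-13 \right)}\right) 444 = \left(-298 + 21\right) 444 = \left(-277\right) 444 = -122988$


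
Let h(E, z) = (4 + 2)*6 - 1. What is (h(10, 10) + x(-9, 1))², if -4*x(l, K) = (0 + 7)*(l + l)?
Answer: 17689/4 ≈ 4422.3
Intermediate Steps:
h(E, z) = 35 (h(E, z) = 6*6 - 1 = 36 - 1 = 35)
x(l, K) = -7*l/2 (x(l, K) = -(0 + 7)*(l + l)/4 = -7*2*l/4 = -7*l/2)
(h(10, 10) + x(-9, 1))² = (35 - 7/2*(-9))² = (35 + 63/2)² = (133/2)² = 17689/4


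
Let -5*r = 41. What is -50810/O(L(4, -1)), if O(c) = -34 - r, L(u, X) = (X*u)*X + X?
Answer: 254050/129 ≈ 1969.4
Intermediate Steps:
r = -41/5 (r = -1/5*41 = -41/5 ≈ -8.2000)
L(u, X) = X + u*X**2 (L(u, X) = u*X**2 + X = X + u*X**2)
O(c) = -129/5 (O(c) = -34 - 1*(-41/5) = -34 + 41/5 = -129/5)
-50810/O(L(4, -1)) = -50810/(-129/5) = -50810*(-5/129) = 254050/129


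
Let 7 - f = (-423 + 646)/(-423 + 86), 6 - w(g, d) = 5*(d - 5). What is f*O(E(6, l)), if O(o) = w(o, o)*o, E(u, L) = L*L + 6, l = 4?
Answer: -4487516/337 ≈ -13316.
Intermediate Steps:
E(u, L) = 6 + L**2 (E(u, L) = L**2 + 6 = 6 + L**2)
w(g, d) = 31 - 5*d (w(g, d) = 6 - 5*(d - 5) = 6 - 5*(-5 + d) = 6 - (-25 + 5*d) = 6 + (25 - 5*d) = 31 - 5*d)
f = 2582/337 (f = 7 - (-423 + 646)/(-423 + 86) = 7 - 223/(-337) = 7 - 223*(-1)/337 = 7 - 1*(-223/337) = 7 + 223/337 = 2582/337 ≈ 7.6617)
O(o) = o*(31 - 5*o) (O(o) = (31 - 5*o)*o = o*(31 - 5*o))
f*O(E(6, l)) = 2582*((6 + 4**2)*(31 - 5*(6 + 4**2)))/337 = 2582*((6 + 16)*(31 - 5*(6 + 16)))/337 = 2582*(22*(31 - 5*22))/337 = 2582*(22*(31 - 110))/337 = 2582*(22*(-79))/337 = (2582/337)*(-1738) = -4487516/337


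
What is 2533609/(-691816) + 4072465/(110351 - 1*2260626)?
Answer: -1653070507783/297518929880 ≈ -5.5562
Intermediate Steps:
2533609/(-691816) + 4072465/(110351 - 1*2260626) = 2533609*(-1/691816) + 4072465/(110351 - 2260626) = -2533609/691816 + 4072465/(-2150275) = -2533609/691816 + 4072465*(-1/2150275) = -2533609/691816 - 814493/430055 = -1653070507783/297518929880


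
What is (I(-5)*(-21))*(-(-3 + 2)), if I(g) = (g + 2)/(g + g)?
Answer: -63/10 ≈ -6.3000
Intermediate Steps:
I(g) = (2 + g)/(2*g) (I(g) = (2 + g)/((2*g)) = (2 + g)*(1/(2*g)) = (2 + g)/(2*g))
(I(-5)*(-21))*(-(-3 + 2)) = (((½)*(2 - 5)/(-5))*(-21))*(-(-3 + 2)) = (((½)*(-⅕)*(-3))*(-21))*(-1*(-1)) = ((3/10)*(-21))*1 = -63/10*1 = -63/10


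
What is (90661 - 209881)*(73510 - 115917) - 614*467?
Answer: 5055475802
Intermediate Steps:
(90661 - 209881)*(73510 - 115917) - 614*467 = -119220*(-42407) - 286738 = 5055762540 - 286738 = 5055475802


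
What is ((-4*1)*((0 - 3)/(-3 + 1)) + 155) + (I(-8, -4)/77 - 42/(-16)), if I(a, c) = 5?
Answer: 93441/616 ≈ 151.69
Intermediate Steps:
((-4*1)*((0 - 3)/(-3 + 1)) + 155) + (I(-8, -4)/77 - 42/(-16)) = ((-4*1)*((0 - 3)/(-3 + 1)) + 155) + (5/77 - 42/(-16)) = (-(-12)/(-2) + 155) + (5*(1/77) - 42*(-1/16)) = (-(-12)*(-1)/2 + 155) + (5/77 + 21/8) = (-4*3/2 + 155) + 1657/616 = (-6 + 155) + 1657/616 = 149 + 1657/616 = 93441/616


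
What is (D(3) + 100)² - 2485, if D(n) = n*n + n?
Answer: 10059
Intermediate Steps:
D(n) = n + n² (D(n) = n² + n = n + n²)
(D(3) + 100)² - 2485 = (3*(1 + 3) + 100)² - 2485 = (3*4 + 100)² - 2485 = (12 + 100)² - 2485 = 112² - 2485 = 12544 - 2485 = 10059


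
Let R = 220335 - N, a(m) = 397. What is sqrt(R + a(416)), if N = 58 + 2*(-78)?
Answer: sqrt(220830) ≈ 469.93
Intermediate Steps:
N = -98 (N = 58 - 156 = -98)
R = 220433 (R = 220335 - 1*(-98) = 220335 + 98 = 220433)
sqrt(R + a(416)) = sqrt(220433 + 397) = sqrt(220830)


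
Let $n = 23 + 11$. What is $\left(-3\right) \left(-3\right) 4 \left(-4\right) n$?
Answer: $-4896$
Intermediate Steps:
$n = 34$
$\left(-3\right) \left(-3\right) 4 \left(-4\right) n = \left(-3\right) \left(-3\right) 4 \left(-4\right) 34 = 9 \cdot 4 \left(-4\right) 34 = 36 \left(-4\right) 34 = \left(-144\right) 34 = -4896$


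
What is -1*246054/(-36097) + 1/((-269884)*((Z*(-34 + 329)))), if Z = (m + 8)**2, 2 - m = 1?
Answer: 1586772271665623/232785155663460 ≈ 6.8165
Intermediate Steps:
m = 1 (m = 2 - 1*1 = 2 - 1 = 1)
Z = 81 (Z = (1 + 8)**2 = 9**2 = 81)
-1*246054/(-36097) + 1/((-269884)*((Z*(-34 + 329)))) = -1*246054/(-36097) + 1/((-269884)*((81*(-34 + 329)))) = -246054*(-1/36097) - 1/(269884*(81*295)) = 246054/36097 - 1/269884/23895 = 246054/36097 - 1/269884*1/23895 = 246054/36097 - 1/6448878180 = 1586772271665623/232785155663460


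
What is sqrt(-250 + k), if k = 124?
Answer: 3*I*sqrt(14) ≈ 11.225*I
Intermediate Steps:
sqrt(-250 + k) = sqrt(-250 + 124) = sqrt(-126) = 3*I*sqrt(14)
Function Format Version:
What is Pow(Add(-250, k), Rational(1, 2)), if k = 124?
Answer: Mul(3, I, Pow(14, Rational(1, 2))) ≈ Mul(11.225, I)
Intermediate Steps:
Pow(Add(-250, k), Rational(1, 2)) = Pow(Add(-250, 124), Rational(1, 2)) = Pow(-126, Rational(1, 2)) = Mul(3, I, Pow(14, Rational(1, 2)))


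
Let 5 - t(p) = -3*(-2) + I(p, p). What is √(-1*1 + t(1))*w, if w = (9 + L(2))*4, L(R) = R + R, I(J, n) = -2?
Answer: 0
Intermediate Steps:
L(R) = 2*R
t(p) = 1 (t(p) = 5 - (-3*(-2) - 2) = 5 - (6 - 2) = 5 - 1*4 = 5 - 4 = 1)
w = 52 (w = (9 + 2*2)*4 = (9 + 4)*4 = 13*4 = 52)
√(-1*1 + t(1))*w = √(-1*1 + 1)*52 = √(-1 + 1)*52 = √0*52 = 0*52 = 0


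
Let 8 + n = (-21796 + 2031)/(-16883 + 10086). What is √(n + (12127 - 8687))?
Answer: √158690027993/6797 ≈ 58.608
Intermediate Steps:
n = -34611/6797 (n = -8 + (-21796 + 2031)/(-16883 + 10086) = -8 - 19765/(-6797) = -8 - 19765*(-1/6797) = -8 + 19765/6797 = -34611/6797 ≈ -5.0921)
√(n + (12127 - 8687)) = √(-34611/6797 + (12127 - 8687)) = √(-34611/6797 + 3440) = √(23347069/6797) = √158690027993/6797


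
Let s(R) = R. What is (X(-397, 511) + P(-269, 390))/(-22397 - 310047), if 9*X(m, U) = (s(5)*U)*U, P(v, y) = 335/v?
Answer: -175602365/402423462 ≈ -0.43636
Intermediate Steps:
X(m, U) = 5*U²/9 (X(m, U) = ((5*U)*U)/9 = (5*U²)/9 = 5*U²/9)
(X(-397, 511) + P(-269, 390))/(-22397 - 310047) = ((5/9)*511² + 335/(-269))/(-22397 - 310047) = ((5/9)*261121 + 335*(-1/269))/(-332444) = (1305605/9 - 335/269)*(-1/332444) = (351204730/2421)*(-1/332444) = -175602365/402423462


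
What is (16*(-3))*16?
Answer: -768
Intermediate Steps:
(16*(-3))*16 = -48*16 = -768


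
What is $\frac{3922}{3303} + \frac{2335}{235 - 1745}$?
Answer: $- \frac{358057}{997506} \approx -0.35895$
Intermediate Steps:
$\frac{3922}{3303} + \frac{2335}{235 - 1745} = 3922 \cdot \frac{1}{3303} + \frac{2335}{-1510} = \frac{3922}{3303} + 2335 \left(- \frac{1}{1510}\right) = \frac{3922}{3303} - \frac{467}{302} = - \frac{358057}{997506}$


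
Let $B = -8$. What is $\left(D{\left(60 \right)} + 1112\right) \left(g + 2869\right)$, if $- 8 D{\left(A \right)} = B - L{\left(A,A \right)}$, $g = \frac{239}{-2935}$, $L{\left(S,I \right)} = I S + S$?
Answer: $\frac{13224043458}{2935} \approx 4.5056 \cdot 10^{6}$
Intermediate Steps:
$L{\left(S,I \right)} = S + I S$
$g = - \frac{239}{2935}$ ($g = 239 \left(- \frac{1}{2935}\right) = - \frac{239}{2935} \approx -0.081431$)
$D{\left(A \right)} = 1 + \frac{A \left(1 + A\right)}{8}$ ($D{\left(A \right)} = - \frac{-8 - A \left(1 + A\right)}{8} = 1 + \frac{A \left(1 + A\right)}{8}$)
$\left(D{\left(60 \right)} + 1112\right) \left(g + 2869\right) = \left(\left(1 + \frac{1}{8} \cdot 60 \left(1 + 60\right)\right) + 1112\right) \left(- \frac{239}{2935} + 2869\right) = \left(\left(1 + \frac{1}{8} \cdot 60 \cdot 61\right) + 1112\right) \frac{8420276}{2935} = \left(\left(1 + \frac{915}{2}\right) + 1112\right) \frac{8420276}{2935} = \left(\frac{917}{2} + 1112\right) \frac{8420276}{2935} = \frac{3141}{2} \cdot \frac{8420276}{2935} = \frac{13224043458}{2935}$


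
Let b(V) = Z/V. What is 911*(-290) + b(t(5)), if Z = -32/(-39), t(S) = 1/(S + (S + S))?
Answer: -3434310/13 ≈ -2.6418e+5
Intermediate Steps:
t(S) = 1/(3*S) (t(S) = 1/(S + 2*S) = 1/(3*S))
Z = 32/39 (Z = -32*(-1/39) = 32/39 ≈ 0.82051)
b(V) = 32/(39*V)
911*(-290) + b(t(5)) = 911*(-290) + 32/(39*(((1/3)/5))) = -264190 + 32/(39*(((1/3)*(1/5)))) = -264190 + 32/(39*(1/15)) = -264190 + (32/39)*15 = -264190 + 160/13 = -3434310/13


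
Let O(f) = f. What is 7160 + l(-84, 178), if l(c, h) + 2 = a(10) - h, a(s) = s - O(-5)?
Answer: 6995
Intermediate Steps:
a(s) = 5 + s (a(s) = s - 1*(-5) = s + 5 = 5 + s)
l(c, h) = 13 - h (l(c, h) = -2 + ((5 + 10) - h) = -2 + (15 - h) = 13 - h)
7160 + l(-84, 178) = 7160 + (13 - 1*178) = 7160 + (13 - 178) = 7160 - 165 = 6995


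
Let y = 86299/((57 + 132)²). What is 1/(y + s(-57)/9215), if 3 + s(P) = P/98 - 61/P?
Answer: 12508422570/30215911783 ≈ 0.41397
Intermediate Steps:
s(P) = -3 - 61/P + P/98 (s(P) = -3 + (P/98 - 61/P) = -3 + (-61/P + P/98) = -3 - 61/P + P/98)
y = 86299/35721 (y = 86299/(189²) = 86299/35721 ≈ 2.4159)
1/(y + s(-57)/9215) = 1/(86299/35721 + (-3 - 61/(-57) + (1/98)*(-57))/9215) = 1/(86299/35721 + (-3 - 61*(-1/57) - 57/98)*(1/9215)) = 1/(86299/35721 + (-3 + 61/57 - 57/98)*(1/9215)) = 1/(86299/35721 - 14029/5586*1/9215) = 1/(86299/35721 - 14029/51474990) = 1/(30215911783/12508422570) = 12508422570/30215911783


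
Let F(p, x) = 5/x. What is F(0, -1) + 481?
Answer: 476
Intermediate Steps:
F(0, -1) + 481 = 5/(-1) + 481 = 5*(-1) + 481 = -5 + 481 = 476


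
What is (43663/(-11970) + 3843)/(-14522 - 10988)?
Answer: -45957047/305354700 ≈ -0.15050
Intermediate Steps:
(43663/(-11970) + 3843)/(-14522 - 10988) = (43663*(-1/11970) + 3843)/(-25510) = (-43663/11970 + 3843)*(-1/25510) = (45957047/11970)*(-1/25510) = -45957047/305354700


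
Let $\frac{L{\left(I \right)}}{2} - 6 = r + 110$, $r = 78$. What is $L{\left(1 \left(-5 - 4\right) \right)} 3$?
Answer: $1164$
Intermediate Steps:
$L{\left(I \right)} = 388$ ($L{\left(I \right)} = 12 + 2 \left(78 + 110\right) = 12 + 2 \cdot 188 = 12 + 376 = 388$)
$L{\left(1 \left(-5 - 4\right) \right)} 3 = 388 \cdot 3 = 1164$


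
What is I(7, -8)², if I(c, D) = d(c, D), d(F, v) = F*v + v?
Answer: 4096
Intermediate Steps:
d(F, v) = v + F*v
I(c, D) = D*(1 + c)
I(7, -8)² = (-8*(1 + 7))² = (-8*8)² = (-64)² = 4096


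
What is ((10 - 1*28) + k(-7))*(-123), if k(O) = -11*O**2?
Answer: 68511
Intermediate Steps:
((10 - 1*28) + k(-7))*(-123) = ((10 - 1*28) - 11*(-7)**2)*(-123) = ((10 - 28) - 11*49)*(-123) = (-18 - 539)*(-123) = -557*(-123) = 68511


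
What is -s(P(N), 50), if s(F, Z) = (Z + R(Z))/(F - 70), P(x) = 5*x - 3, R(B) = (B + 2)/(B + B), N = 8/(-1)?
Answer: 1263/2825 ≈ 0.44708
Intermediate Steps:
N = -8 (N = 8*(-1) = -8)
R(B) = (2 + B)/(2*B) (R(B) = (2 + B)/((2*B)) = (2 + B)*(1/(2*B)) = (2 + B)/(2*B))
P(x) = -3 + 5*x
s(F, Z) = (Z + (2 + Z)/(2*Z))/(-70 + F) (s(F, Z) = (Z + (2 + Z)/(2*Z))/(F - 70) = (Z + (2 + Z)/(2*Z))/(-70 + F))
-s(P(N), 50) = -(1 + 50² + (½)*50)/(50*(-70 + (-3 + 5*(-8)))) = -(1 + 2500 + 25)/(50*(-70 + (-3 - 40))) = -2526/(50*(-70 - 43)) = -2526/(50*(-113)) = -(-1)*2526/(50*113) = -1*(-1263/2825) = 1263/2825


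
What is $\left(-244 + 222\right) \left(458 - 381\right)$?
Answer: $-1694$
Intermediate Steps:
$\left(-244 + 222\right) \left(458 - 381\right) = \left(-22\right) 77 = -1694$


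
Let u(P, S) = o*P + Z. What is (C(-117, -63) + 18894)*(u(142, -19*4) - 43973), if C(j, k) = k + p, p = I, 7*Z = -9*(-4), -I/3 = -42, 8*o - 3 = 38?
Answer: -22951675911/28 ≈ -8.1970e+8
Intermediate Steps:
o = 41/8 (o = 3/8 + (⅛)*38 = 3/8 + 19/4 = 41/8 ≈ 5.1250)
I = 126 (I = -3*(-42) = 126)
Z = 36/7 (Z = (-9*(-4))/7 = (⅐)*36 = 36/7 ≈ 5.1429)
p = 126
u(P, S) = 36/7 + 41*P/8 (u(P, S) = 41*P/8 + 36/7 = 36/7 + 41*P/8)
C(j, k) = 126 + k (C(j, k) = k + 126 = 126 + k)
(C(-117, -63) + 18894)*(u(142, -19*4) - 43973) = ((126 - 63) + 18894)*((36/7 + (41/8)*142) - 43973) = (63 + 18894)*((36/7 + 2911/4) - 43973) = 18957*(20521/28 - 43973) = 18957*(-1210723/28) = -22951675911/28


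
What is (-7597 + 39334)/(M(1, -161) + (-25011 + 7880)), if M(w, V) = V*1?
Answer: -10579/5764 ≈ -1.8354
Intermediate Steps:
M(w, V) = V
(-7597 + 39334)/(M(1, -161) + (-25011 + 7880)) = (-7597 + 39334)/(-161 + (-25011 + 7880)) = 31737/(-161 - 17131) = 31737/(-17292) = 31737*(-1/17292) = -10579/5764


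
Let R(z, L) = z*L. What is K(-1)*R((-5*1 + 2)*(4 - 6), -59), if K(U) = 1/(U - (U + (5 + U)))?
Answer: 177/2 ≈ 88.500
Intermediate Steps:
R(z, L) = L*z
K(U) = 1/(-5 - U) (K(U) = 1/(U - (5 + 2*U)) = 1/(U + (-5 - 2*U)) = 1/(-5 - U))
K(-1)*R((-5*1 + 2)*(4 - 6), -59) = (-1/(5 - 1))*(-59*(-5*1 + 2)*(4 - 6)) = (-1/4)*(-59*(-5 + 2)*(-2)) = (-1*1/4)*(-(-177)*(-2)) = -(-59)*6/4 = -1/4*(-354) = 177/2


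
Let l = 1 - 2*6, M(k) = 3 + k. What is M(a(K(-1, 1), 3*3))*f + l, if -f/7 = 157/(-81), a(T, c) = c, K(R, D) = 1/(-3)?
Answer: 4099/27 ≈ 151.81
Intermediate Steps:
K(R, D) = -1/3
f = 1099/81 (f = -1099/(-81) = -1099*(-1)/81 = -7*(-157/81) = 1099/81 ≈ 13.568)
l = -11 (l = 1 - 12 = -11)
M(a(K(-1, 1), 3*3))*f + l = (3 + 3*3)*(1099/81) - 11 = (3 + 9)*(1099/81) - 11 = 12*(1099/81) - 11 = 4396/27 - 11 = 4099/27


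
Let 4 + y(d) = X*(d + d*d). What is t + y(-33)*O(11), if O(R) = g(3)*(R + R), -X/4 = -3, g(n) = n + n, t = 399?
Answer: 1672575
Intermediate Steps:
g(n) = 2*n
X = 12 (X = -4*(-3) = 12)
y(d) = -4 + 12*d + 12*d² (y(d) = -4 + 12*(d + d*d) = -4 + 12*(d + d²) = -4 + (12*d + 12*d²) = -4 + 12*d + 12*d²)
O(R) = 12*R (O(R) = (2*3)*(R + R) = 6*(2*R) = 12*R)
t + y(-33)*O(11) = 399 + (-4 + 12*(-33) + 12*(-33)²)*(12*11) = 399 + (-4 - 396 + 12*1089)*132 = 399 + (-4 - 396 + 13068)*132 = 399 + 12668*132 = 399 + 1672176 = 1672575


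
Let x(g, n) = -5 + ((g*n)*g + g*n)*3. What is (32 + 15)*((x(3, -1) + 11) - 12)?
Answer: -1974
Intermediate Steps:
x(g, n) = -5 + 3*g*n + 3*n*g² (x(g, n) = -5 + (n*g² + g*n)*3 = -5 + (g*n + n*g²)*3 = -5 + (3*g*n + 3*n*g²) = -5 + 3*g*n + 3*n*g²)
(32 + 15)*((x(3, -1) + 11) - 12) = (32 + 15)*(((-5 + 3*3*(-1) + 3*(-1)*3²) + 11) - 12) = 47*(((-5 - 9 + 3*(-1)*9) + 11) - 12) = 47*(((-5 - 9 - 27) + 11) - 12) = 47*((-41 + 11) - 12) = 47*(-30 - 12) = 47*(-42) = -1974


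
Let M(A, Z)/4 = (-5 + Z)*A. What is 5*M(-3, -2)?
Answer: 420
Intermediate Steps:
M(A, Z) = 4*A*(-5 + Z) (M(A, Z) = 4*((-5 + Z)*A) = 4*(A*(-5 + Z)) = 4*A*(-5 + Z))
5*M(-3, -2) = 5*(4*(-3)*(-5 - 2)) = 5*(4*(-3)*(-7)) = 5*84 = 420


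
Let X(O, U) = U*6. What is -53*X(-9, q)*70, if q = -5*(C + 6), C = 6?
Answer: 1335600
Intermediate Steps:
q = -60 (q = -5*(6 + 6) = -5*12 = -60)
X(O, U) = 6*U
-53*X(-9, q)*70 = -318*(-60)*70 = -53*(-360)*70 = 19080*70 = 1335600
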